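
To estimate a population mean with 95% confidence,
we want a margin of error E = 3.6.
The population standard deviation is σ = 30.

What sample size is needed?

Answer: n = 267

Derivation:
z_0.025 = 1.960
n = (z×σ/E)² = (1.960×30/3.6)²
n = 266.7778
Round up: n = 267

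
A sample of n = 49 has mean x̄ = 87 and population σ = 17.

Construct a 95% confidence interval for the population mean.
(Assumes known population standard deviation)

Answer: (82.2399, 91.7601)

Derivation:
Confidence level: 95%, α = 0.05
z_0.025 = 1.960
SE = σ/√n = 17/√49 = 2.4286
Margin of error = 1.960 × 2.4286 = 4.7601
CI: x̄ ± margin = 87 ± 4.7601
CI: (82.2399, 91.7601)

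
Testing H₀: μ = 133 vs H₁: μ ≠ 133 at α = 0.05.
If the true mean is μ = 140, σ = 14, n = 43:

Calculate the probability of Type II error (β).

Answer: β ≈ 0.0936

Derivation:
SE = σ/√n = 14/√43 = 2.1350
Critical values: μ₀ ± z_0.025×SE = 133 ± 1.960×2.1350
Acceptance region: (128.8154, 137.1846)
Under H₁ (μ = 140): z_high = (137.1846 - 140)/2.1350 = -1.3187, z_low = (128.8154 - 140)/2.1350 = -5.2387
β = P(not reject | H₁) = Φ(-1.3187) - Φ(-5.2387) ≈ 0.0936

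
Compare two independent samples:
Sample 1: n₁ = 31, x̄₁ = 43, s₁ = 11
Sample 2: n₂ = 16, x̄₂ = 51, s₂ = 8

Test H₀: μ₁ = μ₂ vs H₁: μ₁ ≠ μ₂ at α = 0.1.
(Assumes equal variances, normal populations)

Answer: t = -2.5733, reject H₀

Derivation:
Pooled variance: s²_p = [30×11² + 15×8²]/(45) = 102.0000
s_p = 10.0995
SE = s_p×√(1/n₁ + 1/n₂) = 10.0995×√(1/31 + 1/16) = 3.1089
t = (x̄₁ - x̄₂)/SE = (43 - 51)/3.1089 = -2.5733
df = 45, t-critical = ±1.679
Decision: reject H₀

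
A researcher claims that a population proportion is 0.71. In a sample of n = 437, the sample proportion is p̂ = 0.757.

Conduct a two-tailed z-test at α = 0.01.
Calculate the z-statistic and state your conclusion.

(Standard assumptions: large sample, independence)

Answer: z = 2.1653, fail to reject H₀

Derivation:
H₀: p = 0.71, H₁: p ≠ 0.71
Standard error: SE = √(p₀(1-p₀)/n) = √(0.71×0.29/437) = 0.021706
z-statistic: z = (p̂ - p₀)/SE = (0.757 - 0.71)/0.021706 = 2.1653
Critical value: z_0.005 = ±2.576
p-value = 0.0304
Decision: fail to reject H₀ at α = 0.01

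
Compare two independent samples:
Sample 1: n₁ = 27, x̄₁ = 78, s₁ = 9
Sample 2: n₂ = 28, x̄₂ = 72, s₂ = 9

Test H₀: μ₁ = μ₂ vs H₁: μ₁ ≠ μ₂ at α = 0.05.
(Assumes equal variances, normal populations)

Pooled variance: s²_p = [26×9² + 27×9²]/(53) = 81.0000
s_p = 9.0000
SE = s_p×√(1/n₁ + 1/n₂) = 9.0000×√(1/27 + 1/28) = 2.4275
t = (x̄₁ - x̄₂)/SE = (78 - 72)/2.4275 = 2.4717
df = 53, t-critical = ±2.006
Decision: reject H₀

Answer: t = 2.4717, reject H₀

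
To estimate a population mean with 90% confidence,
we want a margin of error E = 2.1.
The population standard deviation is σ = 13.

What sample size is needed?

z_0.05 = 1.645
n = (z×σ/E)² = (1.645×13/2.1)²
n = 103.7003
Round up: n = 104

Answer: n = 104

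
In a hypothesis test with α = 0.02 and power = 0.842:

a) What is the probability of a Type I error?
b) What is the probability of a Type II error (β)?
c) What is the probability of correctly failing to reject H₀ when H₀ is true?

Answer: a) 0.02, b) 0.158, c) 0.98

Derivation:
a) Type I error probability = α = 0.02
b) Power = P(reject H₀ | H₁ true) = 1 - β = 0.842, so Type II error probability = β = 1 - Power = 0.158
c) P(fail to reject H₀ | H₀ true) = 1 - α = 0.98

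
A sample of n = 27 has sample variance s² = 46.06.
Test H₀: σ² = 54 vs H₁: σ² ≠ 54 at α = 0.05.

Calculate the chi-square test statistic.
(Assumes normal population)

Answer: χ² = 22.1770, fail to reject H₀

Derivation:
df = n - 1 = 26
χ² = (n-1)s²/σ₀² = 26×46.06/54 = 22.1770
Critical values: χ²_{0.975,26} = 13.844, χ²_{0.025,26} = 41.923
Rejection region: χ² < 13.844 or χ² > 41.923
Decision: fail to reject H₀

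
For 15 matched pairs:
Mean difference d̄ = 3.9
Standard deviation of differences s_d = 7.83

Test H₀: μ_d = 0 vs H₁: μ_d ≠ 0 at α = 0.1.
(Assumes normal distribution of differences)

df = n - 1 = 14
SE = s_d/√n = 7.83/√15 = 2.0217
t = d̄/SE = 3.9/2.0217 = 1.9291
Critical value: t_{0.05,14} = ±1.761
p-value ≈ 0.0742
Decision: reject H₀

Answer: t = 1.9291, reject H₀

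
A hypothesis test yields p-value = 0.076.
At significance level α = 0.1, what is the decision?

Compare p-value to α:
0.076 < 0.1
Decision: reject H₀

Answer: reject H₀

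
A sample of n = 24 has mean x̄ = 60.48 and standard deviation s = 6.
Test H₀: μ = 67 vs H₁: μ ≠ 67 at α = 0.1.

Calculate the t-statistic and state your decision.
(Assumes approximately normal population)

Answer: t = -5.3238, reject H₀

Derivation:
df = n - 1 = 23
SE = s/√n = 6/√24 = 1.2247
t = (x̄ - μ₀)/SE = (60.48 - 67)/1.2247 = -5.3238
Critical value: t_{0.05,23} = ±1.714
p-value < 0.0001
Decision: reject H₀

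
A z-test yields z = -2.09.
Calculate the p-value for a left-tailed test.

Answer: p-value ≈ 0.0183

Derivation:
For z = -2.09:
p = P(Z < -2.09) = Φ(-2.09) = 0.0183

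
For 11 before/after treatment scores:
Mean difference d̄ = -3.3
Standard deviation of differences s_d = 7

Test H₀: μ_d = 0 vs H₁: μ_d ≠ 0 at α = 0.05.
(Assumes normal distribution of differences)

Answer: t = -1.5635, fail to reject H₀

Derivation:
df = n - 1 = 10
SE = s_d/√n = 7/√11 = 2.1106
t = d̄/SE = -3.3/2.1106 = -1.5635
Critical value: t_{0.025,10} = ±2.228
p-value ≈ 0.1490
Decision: fail to reject H₀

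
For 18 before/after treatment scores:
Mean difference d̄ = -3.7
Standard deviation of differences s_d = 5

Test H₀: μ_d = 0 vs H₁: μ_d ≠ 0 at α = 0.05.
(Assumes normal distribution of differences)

Answer: t = -3.1396, reject H₀

Derivation:
df = n - 1 = 17
SE = s_d/√n = 5/√18 = 1.1785
t = d̄/SE = -3.7/1.1785 = -3.1396
Critical value: t_{0.025,17} = ±2.110
p-value ≈ 0.0060
Decision: reject H₀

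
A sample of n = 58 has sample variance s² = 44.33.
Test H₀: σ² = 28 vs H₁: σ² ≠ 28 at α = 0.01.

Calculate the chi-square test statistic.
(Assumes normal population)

df = n - 1 = 57
χ² = (n-1)s²/σ₀² = 57×44.33/28 = 90.2432
Critical values: χ²_{0.995,57} = 33.248, χ²_{0.005,57} = 88.236
Rejection region: χ² < 33.248 or χ² > 88.236
Decision: reject H₀

Answer: χ² = 90.2432, reject H₀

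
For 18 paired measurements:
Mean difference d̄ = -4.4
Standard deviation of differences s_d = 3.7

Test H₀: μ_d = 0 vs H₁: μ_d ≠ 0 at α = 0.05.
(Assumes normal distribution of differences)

df = n - 1 = 17
SE = s_d/√n = 3.7/√18 = 0.8721
t = d̄/SE = -4.4/0.8721 = -5.0453
Critical value: t_{0.025,17} = ±2.110
p-value ≈ 0.0001
Decision: reject H₀

Answer: t = -5.0453, reject H₀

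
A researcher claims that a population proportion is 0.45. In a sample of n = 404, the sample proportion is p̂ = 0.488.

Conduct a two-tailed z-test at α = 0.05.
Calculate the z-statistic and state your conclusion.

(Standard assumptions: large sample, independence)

Answer: z = 1.5353, fail to reject H₀

Derivation:
H₀: p = 0.45, H₁: p ≠ 0.45
Standard error: SE = √(p₀(1-p₀)/n) = √(0.45×0.55/404) = 0.024751
z-statistic: z = (p̂ - p₀)/SE = (0.488 - 0.45)/0.024751 = 1.5353
Critical value: z_0.025 = ±1.960
p-value = 0.1247
Decision: fail to reject H₀ at α = 0.05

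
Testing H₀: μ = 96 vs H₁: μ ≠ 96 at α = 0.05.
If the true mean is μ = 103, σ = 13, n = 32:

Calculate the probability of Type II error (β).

SE = σ/√n = 13/√32 = 2.2981
Critical values: μ₀ ± z_0.025×SE = 96 ± 1.960×2.2981
Acceptance region: (91.4957, 100.5043)
Under H₁ (μ = 103): z_high = (100.5043 - 103)/2.2981 = -1.0860, z_low = (91.4957 - 103)/2.2981 = -5.0060
β = P(not reject | H₁) = Φ(-1.0860) - Φ(-5.0060) ≈ 0.1387

Answer: β ≈ 0.1387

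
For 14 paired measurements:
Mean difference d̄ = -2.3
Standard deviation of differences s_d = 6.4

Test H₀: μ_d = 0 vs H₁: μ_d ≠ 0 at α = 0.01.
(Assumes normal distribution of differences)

df = n - 1 = 13
SE = s_d/√n = 6.4/√14 = 1.7105
t = d̄/SE = -2.3/1.7105 = -1.3446
Critical value: t_{0.005,13} = ±3.012
p-value ≈ 0.2017
Decision: fail to reject H₀

Answer: t = -1.3446, fail to reject H₀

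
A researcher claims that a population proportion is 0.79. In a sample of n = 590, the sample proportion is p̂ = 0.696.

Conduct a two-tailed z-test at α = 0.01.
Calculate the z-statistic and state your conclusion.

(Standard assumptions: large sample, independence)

Answer: z = -5.6056, reject H₀

Derivation:
H₀: p = 0.79, H₁: p ≠ 0.79
Standard error: SE = √(p₀(1-p₀)/n) = √(0.79×0.21/590) = 0.016769
z-statistic: z = (p̂ - p₀)/SE = (0.696 - 0.79)/0.016769 = -5.6056
Critical value: z_0.005 = ±2.576
p-value < 0.0001
Decision: reject H₀ at α = 0.01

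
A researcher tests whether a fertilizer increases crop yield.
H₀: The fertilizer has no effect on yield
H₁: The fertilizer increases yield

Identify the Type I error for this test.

Type I error: rejecting H₀ when it is actually true (false positive).
Type II error: failing to reject H₀ when H₁ is actually true (false negative).

Answer: Concluding the fertilizer works when it doesn't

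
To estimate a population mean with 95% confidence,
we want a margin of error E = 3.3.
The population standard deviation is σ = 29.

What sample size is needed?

Answer: n = 297

Derivation:
z_0.025 = 1.960
n = (z×σ/E)² = (1.960×29/3.3)²
n = 296.6745
Round up: n = 297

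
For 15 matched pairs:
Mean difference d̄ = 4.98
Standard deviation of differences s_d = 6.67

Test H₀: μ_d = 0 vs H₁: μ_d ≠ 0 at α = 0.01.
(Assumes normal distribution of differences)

df = n - 1 = 14
SE = s_d/√n = 6.67/√15 = 1.7222
t = d̄/SE = 4.98/1.7222 = 2.8917
Critical value: t_{0.005,14} = ±2.977
p-value ≈ 0.0118
Decision: fail to reject H₀

Answer: t = 2.8917, fail to reject H₀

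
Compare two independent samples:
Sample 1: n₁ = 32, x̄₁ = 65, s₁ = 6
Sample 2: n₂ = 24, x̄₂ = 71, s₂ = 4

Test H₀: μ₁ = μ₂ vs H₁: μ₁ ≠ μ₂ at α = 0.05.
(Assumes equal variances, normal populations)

Pooled variance: s²_p = [31×6² + 23×4²]/(54) = 27.4815
s_p = 5.2423
SE = s_p×√(1/n₁ + 1/n₂) = 5.2423×√(1/32 + 1/24) = 1.4156
t = (x̄₁ - x̄₂)/SE = (65 - 71)/1.4156 = -4.2385
df = 54, t-critical = ±2.005
Decision: reject H₀

Answer: t = -4.2385, reject H₀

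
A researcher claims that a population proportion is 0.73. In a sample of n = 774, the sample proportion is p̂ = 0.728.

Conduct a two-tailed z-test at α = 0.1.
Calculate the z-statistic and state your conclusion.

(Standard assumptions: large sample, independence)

H₀: p = 0.73, H₁: p ≠ 0.73
Standard error: SE = √(p₀(1-p₀)/n) = √(0.73×0.27/774) = 0.015958
z-statistic: z = (p̂ - p₀)/SE = (0.728 - 0.73)/0.015958 = -0.1253
Critical value: z_0.05 = ±1.645
p-value = 0.9003
Decision: fail to reject H₀ at α = 0.1

Answer: z = -0.1253, fail to reject H₀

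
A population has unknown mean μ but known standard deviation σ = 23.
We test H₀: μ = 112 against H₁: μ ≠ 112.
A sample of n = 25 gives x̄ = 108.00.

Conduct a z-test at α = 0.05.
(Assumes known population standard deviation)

Answer: z = -0.8696, fail to reject H₀

Derivation:
Standard error: SE = σ/√n = 23/√25 = 4.6000
z-statistic: z = (x̄ - μ₀)/SE = (108.00 - 112)/4.6000 = -0.8696
Critical value: ±1.960
p-value = 0.3845
Decision: fail to reject H₀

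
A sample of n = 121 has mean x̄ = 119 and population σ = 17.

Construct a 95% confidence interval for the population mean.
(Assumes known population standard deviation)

Confidence level: 95%, α = 0.05
z_0.025 = 1.960
SE = σ/√n = 17/√121 = 1.5455
Margin of error = 1.960 × 1.5455 = 3.0292
CI: x̄ ± margin = 119 ± 3.0292
CI: (115.9708, 122.0292)

Answer: (115.9708, 122.0292)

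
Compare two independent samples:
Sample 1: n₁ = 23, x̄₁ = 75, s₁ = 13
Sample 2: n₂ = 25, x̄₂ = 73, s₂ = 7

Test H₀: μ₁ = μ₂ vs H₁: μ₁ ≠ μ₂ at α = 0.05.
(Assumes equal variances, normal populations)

Answer: t = 0.6711, fail to reject H₀

Derivation:
Pooled variance: s²_p = [22×13² + 24×7²]/(46) = 106.3913
s_p = 10.3146
SE = s_p×√(1/n₁ + 1/n₂) = 10.3146×√(1/23 + 1/25) = 2.9802
t = (x̄₁ - x̄₂)/SE = (75 - 73)/2.9802 = 0.6711
df = 46, t-critical = ±2.013
Decision: fail to reject H₀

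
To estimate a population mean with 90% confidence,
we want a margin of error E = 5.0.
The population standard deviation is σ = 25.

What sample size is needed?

z_0.05 = 1.645
n = (z×σ/E)² = (1.645×25/5.0)²
n = 67.6506
Round up: n = 68

Answer: n = 68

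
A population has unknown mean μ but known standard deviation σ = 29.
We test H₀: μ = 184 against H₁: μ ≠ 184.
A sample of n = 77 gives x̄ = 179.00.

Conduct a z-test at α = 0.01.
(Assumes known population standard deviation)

Standard error: SE = σ/√n = 29/√77 = 3.3049
z-statistic: z = (x̄ - μ₀)/SE = (179.00 - 184)/3.3049 = -1.5129
Critical value: ±2.576
p-value = 0.1303
Decision: fail to reject H₀

Answer: z = -1.5129, fail to reject H₀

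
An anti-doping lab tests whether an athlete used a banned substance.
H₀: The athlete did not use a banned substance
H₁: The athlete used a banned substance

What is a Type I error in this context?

Answer: Falsely accusing a clean athlete of doping

Derivation:
Type I error (α): Rejecting H₀ when H₀ is true
Type II error (β): Failing to reject H₀ when H₁ is true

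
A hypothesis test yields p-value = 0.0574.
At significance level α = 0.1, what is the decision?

Compare p-value to α:
0.0574 < 0.1
Decision: reject H₀

Answer: reject H₀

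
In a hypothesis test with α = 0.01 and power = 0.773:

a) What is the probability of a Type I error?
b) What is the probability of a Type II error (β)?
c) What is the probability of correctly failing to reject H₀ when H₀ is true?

a) Type I error probability = α = 0.01
b) Power = P(reject H₀ | H₁ true) = 1 - β = 0.773, so Type II error probability = β = 1 - Power = 0.227
c) P(fail to reject H₀ | H₀ true) = 1 - α = 0.99

Answer: a) 0.01, b) 0.227, c) 0.99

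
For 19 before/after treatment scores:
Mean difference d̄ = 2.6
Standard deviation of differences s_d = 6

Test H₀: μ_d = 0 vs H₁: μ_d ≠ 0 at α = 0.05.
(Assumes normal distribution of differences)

df = n - 1 = 18
SE = s_d/√n = 6/√19 = 1.3765
t = d̄/SE = 2.6/1.3765 = 1.8888
Critical value: t_{0.025,18} = ±2.101
p-value ≈ 0.0751
Decision: fail to reject H₀

Answer: t = 1.8888, fail to reject H₀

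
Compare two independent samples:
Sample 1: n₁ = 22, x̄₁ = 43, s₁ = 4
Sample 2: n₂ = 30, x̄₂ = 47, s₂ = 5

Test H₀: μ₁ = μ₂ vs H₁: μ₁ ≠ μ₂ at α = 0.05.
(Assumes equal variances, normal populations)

Answer: t = -3.0936, reject H₀

Derivation:
Pooled variance: s²_p = [21×4² + 29×5²]/(50) = 21.2200
s_p = 4.6065
SE = s_p×√(1/n₁ + 1/n₂) = 4.6065×√(1/22 + 1/30) = 1.2930
t = (x̄₁ - x̄₂)/SE = (43 - 47)/1.2930 = -3.0936
df = 50, t-critical = ±2.009
Decision: reject H₀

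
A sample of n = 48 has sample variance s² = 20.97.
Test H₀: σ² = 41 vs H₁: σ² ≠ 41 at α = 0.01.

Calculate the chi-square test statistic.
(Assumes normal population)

df = n - 1 = 47
χ² = (n-1)s²/σ₀² = 47×20.97/41 = 24.0388
Critical values: χ²_{0.995,47} = 25.775, χ²_{0.005,47} = 75.704
Rejection region: χ² < 25.775 or χ² > 75.704
Decision: reject H₀

Answer: χ² = 24.0388, reject H₀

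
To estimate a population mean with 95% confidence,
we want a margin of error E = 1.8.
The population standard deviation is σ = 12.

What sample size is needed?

Answer: n = 171

Derivation:
z_0.025 = 1.960
n = (z×σ/E)² = (1.960×12/1.8)²
n = 170.7378
Round up: n = 171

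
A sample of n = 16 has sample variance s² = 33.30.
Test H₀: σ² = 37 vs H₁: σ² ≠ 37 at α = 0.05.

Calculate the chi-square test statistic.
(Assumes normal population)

Answer: χ² = 13.5000, fail to reject H₀

Derivation:
df = n - 1 = 15
χ² = (n-1)s²/σ₀² = 15×33.30/37 = 13.5000
Critical values: χ²_{0.975,15} = 6.262, χ²_{0.025,15} = 27.488
Rejection region: χ² < 6.262 or χ² > 27.488
Decision: fail to reject H₀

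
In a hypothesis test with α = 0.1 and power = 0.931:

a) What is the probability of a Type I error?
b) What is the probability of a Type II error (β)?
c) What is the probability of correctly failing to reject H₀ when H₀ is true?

a) Type I error probability = α = 0.1
b) Power = P(reject H₀ | H₁ true) = 1 - β = 0.931, so Type II error probability = β = 1 - Power = 0.069
c) P(fail to reject H₀ | H₀ true) = 1 - α = 0.9

Answer: a) 0.1, b) 0.069, c) 0.9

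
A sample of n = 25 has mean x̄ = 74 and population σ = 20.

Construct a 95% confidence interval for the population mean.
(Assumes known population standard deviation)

Answer: (66.1600, 81.8400)

Derivation:
Confidence level: 95%, α = 0.05
z_0.025 = 1.960
SE = σ/√n = 20/√25 = 4.0000
Margin of error = 1.960 × 4.0000 = 7.8400
CI: x̄ ± margin = 74 ± 7.8400
CI: (66.1600, 81.8400)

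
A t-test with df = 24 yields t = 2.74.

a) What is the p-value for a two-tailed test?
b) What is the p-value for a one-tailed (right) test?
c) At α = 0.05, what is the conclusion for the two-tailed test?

Using t-distribution with df = 24:
a) Two-tailed: p = 2×P(T > 2.74) = 0.0114
b) One-tailed: p = P(T > 2.74) = 0.0057
c) 0.0114 < 0.05, reject H₀

Answer: a) 0.0114, b) 0.0057, c) reject H₀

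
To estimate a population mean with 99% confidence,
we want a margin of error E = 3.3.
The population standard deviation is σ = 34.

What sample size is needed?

Answer: n = 705

Derivation:
z_0.005 = 2.576
n = (z×σ/E)² = (2.576×34/3.3)²
n = 704.4038
Round up: n = 705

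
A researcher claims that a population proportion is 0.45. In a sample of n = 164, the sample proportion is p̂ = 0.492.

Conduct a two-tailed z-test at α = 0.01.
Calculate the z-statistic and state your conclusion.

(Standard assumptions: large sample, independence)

Answer: z = 1.0811, fail to reject H₀

Derivation:
H₀: p = 0.45, H₁: p ≠ 0.45
Standard error: SE = √(p₀(1-p₀)/n) = √(0.45×0.55/164) = 0.038848
z-statistic: z = (p̂ - p₀)/SE = (0.492 - 0.45)/0.038848 = 1.0811
Critical value: z_0.005 = ±2.576
p-value = 0.2797
Decision: fail to reject H₀ at α = 0.01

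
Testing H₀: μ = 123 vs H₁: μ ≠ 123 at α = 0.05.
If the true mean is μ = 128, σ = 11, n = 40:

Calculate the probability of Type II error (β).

Answer: β ≈ 0.1802

Derivation:
SE = σ/√n = 11/√40 = 1.7393
Critical values: μ₀ ± z_0.025×SE = 123 ± 1.960×1.7393
Acceptance region: (119.5910, 126.4090)
Under H₁ (μ = 128): z_high = (126.4090 - 128)/1.7393 = -0.9147, z_low = (119.5910 - 128)/1.7393 = -4.8347
β = P(not reject | H₁) = Φ(-0.9147) - Φ(-4.8347) ≈ 0.1802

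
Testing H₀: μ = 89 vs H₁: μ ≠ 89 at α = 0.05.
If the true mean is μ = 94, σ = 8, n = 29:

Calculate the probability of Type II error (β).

SE = σ/√n = 8/√29 = 1.4856
Critical values: μ₀ ± z_0.025×SE = 89 ± 1.960×1.4856
Acceptance region: (86.0882, 91.9118)
Under H₁ (μ = 94): z_high = (91.9118 - 94)/1.4856 = -1.4056, z_low = (86.0882 - 94)/1.4856 = -5.3257
β = P(not reject | H₁) = Φ(-1.4056) - Φ(-5.3257) ≈ 0.0799

Answer: β ≈ 0.0799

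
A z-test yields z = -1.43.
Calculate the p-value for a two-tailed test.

Answer: p-value ≈ 0.1527

Derivation:
For z = -1.43:
p = 2×P(Z > |-1.43|) = 2×(1 - Φ(1.43)) = 0.1527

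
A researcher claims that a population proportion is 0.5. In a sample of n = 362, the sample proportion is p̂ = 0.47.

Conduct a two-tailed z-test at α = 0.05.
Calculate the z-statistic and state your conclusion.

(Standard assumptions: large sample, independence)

H₀: p = 0.5, H₁: p ≠ 0.5
Standard error: SE = √(p₀(1-p₀)/n) = √(0.5×0.5/362) = 0.026279
z-statistic: z = (p̂ - p₀)/SE = (0.47 - 0.5)/0.026279 = -1.1416
Critical value: z_0.025 = ±1.960
p-value = 0.2536
Decision: fail to reject H₀ at α = 0.05

Answer: z = -1.1416, fail to reject H₀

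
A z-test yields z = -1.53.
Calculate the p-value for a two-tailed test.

For z = -1.53:
p = 2×P(Z > |-1.53|) = 2×(1 - Φ(1.53)) = 0.1260

Answer: p-value ≈ 0.1260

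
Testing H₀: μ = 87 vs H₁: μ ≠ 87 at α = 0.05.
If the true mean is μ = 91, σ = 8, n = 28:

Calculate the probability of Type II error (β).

Answer: β ≈ 0.2464

Derivation:
SE = σ/√n = 8/√28 = 1.5119
Critical values: μ₀ ± z_0.025×SE = 87 ± 1.960×1.5119
Acceptance region: (84.0367, 89.9633)
Under H₁ (μ = 91): z_high = (89.9633 - 91)/1.5119 = -0.6857, z_low = (84.0367 - 91)/1.5119 = -4.6057
β = P(not reject | H₁) = Φ(-0.6857) - Φ(-4.6057) ≈ 0.2464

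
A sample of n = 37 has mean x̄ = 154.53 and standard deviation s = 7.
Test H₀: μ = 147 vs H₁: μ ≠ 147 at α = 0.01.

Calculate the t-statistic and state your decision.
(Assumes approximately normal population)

df = n - 1 = 36
SE = s/√n = 7/√37 = 1.1508
t = (x̄ - μ₀)/SE = (154.53 - 147)/1.1508 = 6.5433
Critical value: t_{0.005,36} = ±2.719
p-value < 0.0001
Decision: reject H₀

Answer: t = 6.5433, reject H₀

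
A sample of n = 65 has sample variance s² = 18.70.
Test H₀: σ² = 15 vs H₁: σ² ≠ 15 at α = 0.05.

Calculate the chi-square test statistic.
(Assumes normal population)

Answer: χ² = 79.7867, fail to reject H₀

Derivation:
df = n - 1 = 64
χ² = (n-1)s²/σ₀² = 64×18.70/15 = 79.7867
Critical values: χ²_{0.975,64} = 43.776, χ²_{0.025,64} = 88.004
Rejection region: χ² < 43.776 or χ² > 88.004
Decision: fail to reject H₀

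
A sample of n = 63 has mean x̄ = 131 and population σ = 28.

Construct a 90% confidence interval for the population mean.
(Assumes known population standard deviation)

Answer: (125.1969, 136.8031)

Derivation:
Confidence level: 90%, α = 0.1
z_0.05 = 1.645
SE = σ/√n = 28/√63 = 3.5277
Margin of error = 1.645 × 3.5277 = 5.8031
CI: x̄ ± margin = 131 ± 5.8031
CI: (125.1969, 136.8031)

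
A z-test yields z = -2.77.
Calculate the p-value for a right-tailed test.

For z = -2.77:
p = P(Z > -2.77) = 1 - Φ(-2.77) = 0.9972

Answer: p-value ≈ 0.9972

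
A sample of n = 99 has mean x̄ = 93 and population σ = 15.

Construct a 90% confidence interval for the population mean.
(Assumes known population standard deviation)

Answer: (90.5200, 95.4800)

Derivation:
Confidence level: 90%, α = 0.1
z_0.05 = 1.645
SE = σ/√n = 15/√99 = 1.5076
Margin of error = 1.645 × 1.5076 = 2.4800
CI: x̄ ± margin = 93 ± 2.4800
CI: (90.5200, 95.4800)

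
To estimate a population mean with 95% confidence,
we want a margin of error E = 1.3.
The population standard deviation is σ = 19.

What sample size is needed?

Answer: n = 821

Derivation:
z_0.025 = 1.960
n = (z×σ/E)² = (1.960×19/1.3)²
n = 820.6021
Round up: n = 821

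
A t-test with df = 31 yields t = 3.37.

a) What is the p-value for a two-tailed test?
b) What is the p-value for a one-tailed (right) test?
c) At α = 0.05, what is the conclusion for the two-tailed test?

Answer: a) 0.0020, b) 0.0010, c) reject H₀

Derivation:
Using t-distribution with df = 31:
a) Two-tailed: p = 2×P(T > 3.37) = 0.0020
b) One-tailed: p = P(T > 3.37) = 0.0010
c) 0.0020 < 0.05, reject H₀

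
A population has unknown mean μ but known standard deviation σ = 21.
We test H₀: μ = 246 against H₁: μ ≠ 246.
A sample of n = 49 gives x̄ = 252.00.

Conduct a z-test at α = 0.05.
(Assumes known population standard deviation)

Standard error: SE = σ/√n = 21/√49 = 3.0000
z-statistic: z = (x̄ - μ₀)/SE = (252.00 - 246)/3.0000 = 2.0000
Critical value: ±1.960
p-value = 0.0455
Decision: reject H₀

Answer: z = 2.0000, reject H₀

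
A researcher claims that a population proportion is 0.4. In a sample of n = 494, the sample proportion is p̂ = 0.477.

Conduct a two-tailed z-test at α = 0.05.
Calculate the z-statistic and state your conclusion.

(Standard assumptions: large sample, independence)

H₀: p = 0.4, H₁: p ≠ 0.4
Standard error: SE = √(p₀(1-p₀)/n) = √(0.4×0.6/494) = 0.022042
z-statistic: z = (p̂ - p₀)/SE = (0.477 - 0.4)/0.022042 = 3.4933
Critical value: z_0.025 = ±1.960
p-value = 0.0005
Decision: reject H₀ at α = 0.05

Answer: z = 3.4933, reject H₀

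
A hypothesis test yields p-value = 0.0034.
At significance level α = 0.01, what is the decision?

Answer: reject H₀

Derivation:
Compare p-value to α:
0.0034 < 0.01
Decision: reject H₀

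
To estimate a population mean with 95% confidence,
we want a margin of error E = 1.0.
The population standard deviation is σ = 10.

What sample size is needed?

z_0.025 = 1.960
n = (z×σ/E)² = (1.960×10/1.0)²
n = 384.1600
Round up: n = 385

Answer: n = 385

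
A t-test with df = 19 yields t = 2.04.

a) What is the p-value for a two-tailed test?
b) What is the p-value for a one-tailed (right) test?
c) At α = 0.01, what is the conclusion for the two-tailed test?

Using t-distribution with df = 19:
a) Two-tailed: p = 2×P(T > 2.04) = 0.0555
b) One-tailed: p = P(T > 2.04) = 0.0277
c) 0.0555 ≥ 0.01, fail to reject H₀

Answer: a) 0.0555, b) 0.0277, c) fail to reject H₀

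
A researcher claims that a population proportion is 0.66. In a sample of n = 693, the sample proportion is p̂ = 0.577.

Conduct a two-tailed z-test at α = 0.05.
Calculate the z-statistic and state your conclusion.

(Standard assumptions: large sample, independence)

H₀: p = 0.66, H₁: p ≠ 0.66
Standard error: SE = √(p₀(1-p₀)/n) = √(0.66×0.34/693) = 0.017995
z-statistic: z = (p̂ - p₀)/SE = (0.577 - 0.66)/0.017995 = -4.6124
Critical value: z_0.025 = ±1.960
p-value < 0.0001
Decision: reject H₀ at α = 0.05

Answer: z = -4.6124, reject H₀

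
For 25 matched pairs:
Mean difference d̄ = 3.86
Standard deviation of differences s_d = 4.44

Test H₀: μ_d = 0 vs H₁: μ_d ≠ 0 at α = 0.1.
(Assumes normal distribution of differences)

Answer: t = 4.3468, reject H₀

Derivation:
df = n - 1 = 24
SE = s_d/√n = 4.44/√25 = 0.8880
t = d̄/SE = 3.86/0.8880 = 4.3468
Critical value: t_{0.05,24} = ±1.711
p-value ≈ 0.0002
Decision: reject H₀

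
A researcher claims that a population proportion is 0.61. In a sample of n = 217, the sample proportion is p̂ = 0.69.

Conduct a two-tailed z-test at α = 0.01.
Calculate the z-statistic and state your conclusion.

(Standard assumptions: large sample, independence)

H₀: p = 0.61, H₁: p ≠ 0.61
Standard error: SE = √(p₀(1-p₀)/n) = √(0.61×0.39/217) = 0.033111
z-statistic: z = (p̂ - p₀)/SE = (0.69 - 0.61)/0.033111 = 2.4161
Critical value: z_0.005 = ±2.576
p-value = 0.0157
Decision: fail to reject H₀ at α = 0.01

Answer: z = 2.4161, fail to reject H₀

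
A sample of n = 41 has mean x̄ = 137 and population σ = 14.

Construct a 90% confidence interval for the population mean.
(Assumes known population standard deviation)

Confidence level: 90%, α = 0.1
z_0.05 = 1.645
SE = σ/√n = 14/√41 = 2.1864
Margin of error = 1.645 × 2.1864 = 3.5966
CI: x̄ ± margin = 137 ± 3.5966
CI: (133.4034, 140.5966)

Answer: (133.4034, 140.5966)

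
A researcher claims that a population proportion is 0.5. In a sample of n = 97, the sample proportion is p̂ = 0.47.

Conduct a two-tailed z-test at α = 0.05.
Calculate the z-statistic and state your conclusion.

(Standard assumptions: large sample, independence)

H₀: p = 0.5, H₁: p ≠ 0.5
Standard error: SE = √(p₀(1-p₀)/n) = √(0.5×0.5/97) = 0.050767
z-statistic: z = (p̂ - p₀)/SE = (0.47 - 0.5)/0.050767 = -0.5909
Critical value: z_0.025 = ±1.960
p-value = 0.5546
Decision: fail to reject H₀ at α = 0.05

Answer: z = -0.5909, fail to reject H₀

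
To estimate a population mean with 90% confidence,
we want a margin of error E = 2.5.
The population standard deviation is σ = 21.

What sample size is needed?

Answer: n = 191

Derivation:
z_0.05 = 1.645
n = (z×σ/E)² = (1.645×21/2.5)²
n = 190.9371
Round up: n = 191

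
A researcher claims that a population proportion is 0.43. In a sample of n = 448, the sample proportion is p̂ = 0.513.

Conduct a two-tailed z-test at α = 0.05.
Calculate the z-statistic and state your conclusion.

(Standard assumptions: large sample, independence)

H₀: p = 0.43, H₁: p ≠ 0.43
Standard error: SE = √(p₀(1-p₀)/n) = √(0.43×0.57/448) = 0.023390
z-statistic: z = (p̂ - p₀)/SE = (0.513 - 0.43)/0.023390 = 3.5485
Critical value: z_0.025 = ±1.960
p-value = 0.0004
Decision: reject H₀ at α = 0.05

Answer: z = 3.5485, reject H₀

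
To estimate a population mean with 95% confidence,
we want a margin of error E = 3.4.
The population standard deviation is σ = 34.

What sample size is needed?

Answer: n = 385

Derivation:
z_0.025 = 1.960
n = (z×σ/E)² = (1.960×34/3.4)²
n = 384.1600
Round up: n = 385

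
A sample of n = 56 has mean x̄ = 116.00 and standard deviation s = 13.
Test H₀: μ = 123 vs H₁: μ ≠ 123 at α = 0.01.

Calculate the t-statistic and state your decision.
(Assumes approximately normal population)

df = n - 1 = 55
SE = s/√n = 13/√56 = 1.7372
t = (x̄ - μ₀)/SE = (116.00 - 123)/1.7372 = -4.0295
Critical value: t_{0.005,55} = ±2.668
p-value ≈ 0.0002
Decision: reject H₀

Answer: t = -4.0295, reject H₀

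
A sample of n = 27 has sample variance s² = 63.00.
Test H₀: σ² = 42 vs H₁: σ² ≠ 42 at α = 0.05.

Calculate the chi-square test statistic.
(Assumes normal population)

df = n - 1 = 26
χ² = (n-1)s²/σ₀² = 26×63.00/42 = 39.0000
Critical values: χ²_{0.975,26} = 13.844, χ²_{0.025,26} = 41.923
Rejection region: χ² < 13.844 or χ² > 41.923
Decision: fail to reject H₀

Answer: χ² = 39.0000, fail to reject H₀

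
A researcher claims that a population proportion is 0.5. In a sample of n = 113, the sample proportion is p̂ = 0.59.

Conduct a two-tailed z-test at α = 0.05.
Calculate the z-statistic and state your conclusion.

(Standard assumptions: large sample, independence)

H₀: p = 0.5, H₁: p ≠ 0.5
Standard error: SE = √(p₀(1-p₀)/n) = √(0.5×0.5/113) = 0.047036
z-statistic: z = (p̂ - p₀)/SE = (0.59 - 0.5)/0.047036 = 1.9134
Critical value: z_0.025 = ±1.960
p-value = 0.0557
Decision: fail to reject H₀ at α = 0.05

Answer: z = 1.9134, fail to reject H₀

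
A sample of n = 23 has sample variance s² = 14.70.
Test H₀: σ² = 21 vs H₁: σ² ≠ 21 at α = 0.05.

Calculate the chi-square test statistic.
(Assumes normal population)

df = n - 1 = 22
χ² = (n-1)s²/σ₀² = 22×14.70/21 = 15.4000
Critical values: χ²_{0.975,22} = 10.982, χ²_{0.025,22} = 36.781
Rejection region: χ² < 10.982 or χ² > 36.781
Decision: fail to reject H₀

Answer: χ² = 15.4000, fail to reject H₀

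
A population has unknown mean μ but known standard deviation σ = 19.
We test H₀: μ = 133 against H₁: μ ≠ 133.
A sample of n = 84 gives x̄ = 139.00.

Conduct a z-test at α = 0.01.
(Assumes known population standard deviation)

Standard error: SE = σ/√n = 19/√84 = 2.0731
z-statistic: z = (x̄ - μ₀)/SE = (139.00 - 133)/2.0731 = 2.8942
Critical value: ±2.576
p-value = 0.0038
Decision: reject H₀

Answer: z = 2.8942, reject H₀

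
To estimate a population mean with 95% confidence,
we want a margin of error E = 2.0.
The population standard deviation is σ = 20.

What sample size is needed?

Answer: n = 385

Derivation:
z_0.025 = 1.960
n = (z×σ/E)² = (1.960×20/2.0)²
n = 384.1600
Round up: n = 385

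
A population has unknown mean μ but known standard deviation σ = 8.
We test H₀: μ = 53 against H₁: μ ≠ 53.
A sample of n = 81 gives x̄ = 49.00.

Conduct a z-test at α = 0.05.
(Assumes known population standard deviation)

Answer: z = -4.4999, reject H₀

Derivation:
Standard error: SE = σ/√n = 8/√81 = 0.8889
z-statistic: z = (x̄ - μ₀)/SE = (49.00 - 53)/0.8889 = -4.4999
Critical value: ±1.960
p-value < 0.0001
Decision: reject H₀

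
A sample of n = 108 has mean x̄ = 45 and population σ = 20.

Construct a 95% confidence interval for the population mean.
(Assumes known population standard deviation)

Confidence level: 95%, α = 0.05
z_0.025 = 1.960
SE = σ/√n = 20/√108 = 1.9245
Margin of error = 1.960 × 1.9245 = 3.7720
CI: x̄ ± margin = 45 ± 3.7720
CI: (41.2280, 48.7720)

Answer: (41.2280, 48.7720)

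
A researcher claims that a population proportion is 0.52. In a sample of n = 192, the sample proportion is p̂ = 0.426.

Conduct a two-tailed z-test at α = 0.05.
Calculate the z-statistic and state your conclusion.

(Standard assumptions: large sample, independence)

Answer: z = -2.6071, reject H₀

Derivation:
H₀: p = 0.52, H₁: p ≠ 0.52
Standard error: SE = √(p₀(1-p₀)/n) = √(0.52×0.48/192) = 0.036056
z-statistic: z = (p̂ - p₀)/SE = (0.426 - 0.52)/0.036056 = -2.6071
Critical value: z_0.025 = ±1.960
p-value = 0.0091
Decision: reject H₀ at α = 0.05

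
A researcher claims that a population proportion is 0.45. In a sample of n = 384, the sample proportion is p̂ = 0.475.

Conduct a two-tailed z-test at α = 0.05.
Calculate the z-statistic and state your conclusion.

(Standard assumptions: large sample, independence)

H₀: p = 0.45, H₁: p ≠ 0.45
Standard error: SE = √(p₀(1-p₀)/n) = √(0.45×0.55/384) = 0.025388
z-statistic: z = (p̂ - p₀)/SE = (0.475 - 0.45)/0.025388 = 0.9847
Critical value: z_0.025 = ±1.960
p-value = 0.3248
Decision: fail to reject H₀ at α = 0.05

Answer: z = 0.9847, fail to reject H₀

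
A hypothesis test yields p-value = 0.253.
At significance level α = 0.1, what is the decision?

Answer: fail to reject H₀

Derivation:
Compare p-value to α:
0.253 ≥ 0.1
Decision: fail to reject H₀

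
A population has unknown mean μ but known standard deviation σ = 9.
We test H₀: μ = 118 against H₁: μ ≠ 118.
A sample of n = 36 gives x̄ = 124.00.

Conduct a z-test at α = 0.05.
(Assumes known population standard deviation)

Standard error: SE = σ/√n = 9/√36 = 1.5000
z-statistic: z = (x̄ - μ₀)/SE = (124.00 - 118)/1.5000 = 4.0000
Critical value: ±1.960
p-value = 0.0001
Decision: reject H₀

Answer: z = 4.0000, reject H₀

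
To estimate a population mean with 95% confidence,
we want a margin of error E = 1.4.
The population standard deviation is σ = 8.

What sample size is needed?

z_0.025 = 1.960
n = (z×σ/E)² = (1.960×8/1.4)²
n = 125.4400
Round up: n = 126

Answer: n = 126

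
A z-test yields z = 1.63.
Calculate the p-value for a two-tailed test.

For z = 1.63:
p = 2×P(Z > |1.63|) = 2×(1 - Φ(1.63)) = 0.1031

Answer: p-value ≈ 0.1031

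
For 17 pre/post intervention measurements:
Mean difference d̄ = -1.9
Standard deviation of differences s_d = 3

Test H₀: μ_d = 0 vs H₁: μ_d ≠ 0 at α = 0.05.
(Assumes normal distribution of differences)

df = n - 1 = 16
SE = s_d/√n = 3/√17 = 0.7276
t = d̄/SE = -1.9/0.7276 = -2.6113
Critical value: t_{0.025,16} = ±2.120
p-value ≈ 0.0189
Decision: reject H₀

Answer: t = -2.6113, reject H₀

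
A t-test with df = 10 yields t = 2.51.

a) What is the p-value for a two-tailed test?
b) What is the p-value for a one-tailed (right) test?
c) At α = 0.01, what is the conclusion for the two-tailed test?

Answer: a) 0.0309, b) 0.0155, c) fail to reject H₀

Derivation:
Using t-distribution with df = 10:
a) Two-tailed: p = 2×P(T > 2.51) = 0.0309
b) One-tailed: p = P(T > 2.51) = 0.0155
c) 0.0309 ≥ 0.01, fail to reject H₀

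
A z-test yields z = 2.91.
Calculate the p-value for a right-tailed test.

Answer: p-value ≈ 0.0018

Derivation:
For z = 2.91:
p = P(Z > 2.91) = 1 - Φ(2.91) = 0.0018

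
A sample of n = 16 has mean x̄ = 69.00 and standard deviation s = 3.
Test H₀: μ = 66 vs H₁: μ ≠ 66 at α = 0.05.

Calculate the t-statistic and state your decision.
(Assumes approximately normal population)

df = n - 1 = 15
SE = s/√n = 3/√16 = 0.7500
t = (x̄ - μ₀)/SE = (69.00 - 66)/0.7500 = 4.0000
Critical value: t_{0.025,15} = ±2.131
p-value ≈ 0.0012
Decision: reject H₀

Answer: t = 4.0000, reject H₀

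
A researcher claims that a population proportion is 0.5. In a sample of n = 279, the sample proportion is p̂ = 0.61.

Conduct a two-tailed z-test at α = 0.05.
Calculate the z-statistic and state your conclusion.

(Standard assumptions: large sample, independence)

H₀: p = 0.5, H₁: p ≠ 0.5
Standard error: SE = √(p₀(1-p₀)/n) = √(0.5×0.5/279) = 0.029934
z-statistic: z = (p̂ - p₀)/SE = (0.61 - 0.5)/0.029934 = 3.6748
Critical value: z_0.025 = ±1.960
p-value = 0.0002
Decision: reject H₀ at α = 0.05

Answer: z = 3.6748, reject H₀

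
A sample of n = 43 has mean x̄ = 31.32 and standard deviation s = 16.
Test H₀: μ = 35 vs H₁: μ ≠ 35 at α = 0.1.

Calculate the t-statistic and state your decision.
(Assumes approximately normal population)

df = n - 1 = 42
SE = s/√n = 16/√43 = 2.4400
t = (x̄ - μ₀)/SE = (31.32 - 35)/2.4400 = -1.5082
Critical value: t_{0.05,42} = ±1.682
p-value ≈ 0.1390
Decision: fail to reject H₀

Answer: t = -1.5082, fail to reject H₀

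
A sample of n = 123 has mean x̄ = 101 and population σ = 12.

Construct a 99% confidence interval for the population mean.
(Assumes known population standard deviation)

Confidence level: 99%, α = 0.01
z_0.005 = 2.576
SE = σ/√n = 12/√123 = 1.0820
Margin of error = 2.576 × 1.0820 = 2.7872
CI: x̄ ± margin = 101 ± 2.7872
CI: (98.2128, 103.7872)

Answer: (98.2128, 103.7872)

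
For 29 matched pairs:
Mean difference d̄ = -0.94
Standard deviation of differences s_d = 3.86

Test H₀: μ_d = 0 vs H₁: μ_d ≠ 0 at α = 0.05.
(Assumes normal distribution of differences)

df = n - 1 = 28
SE = s_d/√n = 3.86/√29 = 0.7168
t = d̄/SE = -0.94/0.7168 = -1.3114
Critical value: t_{0.025,28} = ±2.048
p-value ≈ 0.2004
Decision: fail to reject H₀

Answer: t = -1.3114, fail to reject H₀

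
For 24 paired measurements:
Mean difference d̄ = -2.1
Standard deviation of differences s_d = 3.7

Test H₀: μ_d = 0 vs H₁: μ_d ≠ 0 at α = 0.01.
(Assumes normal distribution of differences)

df = n - 1 = 23
SE = s_d/√n = 3.7/√24 = 0.7553
t = d̄/SE = -2.1/0.7553 = -2.7804
Critical value: t_{0.005,23} = ±2.807
p-value ≈ 0.0106
Decision: fail to reject H₀

Answer: t = -2.7804, fail to reject H₀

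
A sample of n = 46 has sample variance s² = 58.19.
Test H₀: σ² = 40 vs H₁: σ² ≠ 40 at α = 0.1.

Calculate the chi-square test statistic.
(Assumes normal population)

Answer: χ² = 65.4637, reject H₀

Derivation:
df = n - 1 = 45
χ² = (n-1)s²/σ₀² = 45×58.19/40 = 65.4637
Critical values: χ²_{0.95,45} = 30.612, χ²_{0.05,45} = 61.656
Rejection region: χ² < 30.612 or χ² > 61.656
Decision: reject H₀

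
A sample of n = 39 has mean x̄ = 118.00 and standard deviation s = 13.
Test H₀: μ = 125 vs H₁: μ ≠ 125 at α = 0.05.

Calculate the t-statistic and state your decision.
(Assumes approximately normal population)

Answer: t = -3.3626, reject H₀

Derivation:
df = n - 1 = 38
SE = s/√n = 13/√39 = 2.0817
t = (x̄ - μ₀)/SE = (118.00 - 125)/2.0817 = -3.3626
Critical value: t_{0.025,38} = ±2.024
p-value ≈ 0.0018
Decision: reject H₀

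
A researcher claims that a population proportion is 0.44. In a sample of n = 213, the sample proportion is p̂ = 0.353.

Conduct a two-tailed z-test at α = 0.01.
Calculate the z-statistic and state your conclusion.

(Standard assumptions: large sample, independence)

H₀: p = 0.44, H₁: p ≠ 0.44
Standard error: SE = √(p₀(1-p₀)/n) = √(0.44×0.56/213) = 0.034012
z-statistic: z = (p̂ - p₀)/SE = (0.353 - 0.44)/0.034012 = -2.5579
Critical value: z_0.005 = ±2.576
p-value = 0.0105
Decision: fail to reject H₀ at α = 0.01

Answer: z = -2.5579, fail to reject H₀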